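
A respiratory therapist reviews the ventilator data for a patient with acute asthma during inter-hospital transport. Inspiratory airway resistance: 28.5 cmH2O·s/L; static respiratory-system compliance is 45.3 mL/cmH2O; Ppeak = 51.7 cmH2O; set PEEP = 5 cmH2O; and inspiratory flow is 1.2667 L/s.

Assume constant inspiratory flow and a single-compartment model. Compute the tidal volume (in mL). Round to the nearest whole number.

480

Equation of motion (constant flow): PIP = Vt/C + R·V̇ + PEEP.
Vt/C = PIP − R·V̇ − PEEP = 51.7 − 36.101 − 5 = 10.599 cmH2O.
Vt = C × 10.599 = 45.3 × 10.599 = 480.13 mL.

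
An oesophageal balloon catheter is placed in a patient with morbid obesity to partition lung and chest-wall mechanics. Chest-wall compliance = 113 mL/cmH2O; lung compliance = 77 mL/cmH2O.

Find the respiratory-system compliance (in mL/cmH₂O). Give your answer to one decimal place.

45.8

Lung and chest wall are elastances in series: 1/Crs = 1/CL + 1/Ccw.
1/Crs = 1/77 + 1/113 = 0.02184.
Crs = 45.788 mL/cmH2O.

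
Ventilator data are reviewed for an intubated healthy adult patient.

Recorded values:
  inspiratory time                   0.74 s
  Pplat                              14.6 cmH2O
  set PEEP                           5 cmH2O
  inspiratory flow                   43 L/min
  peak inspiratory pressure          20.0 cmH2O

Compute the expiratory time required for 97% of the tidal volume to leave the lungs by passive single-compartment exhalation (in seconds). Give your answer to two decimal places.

Flow: 43 L/min ÷ 60 = 0.7167 L/s.
Vt = flow × Ti = 0.7167 L/s × 0.74 s × 1000 mL/L = 530.36 mL.
R = (PIP − Pplat)/V̇ = (20.0 − 14.6) / 0.7167 = 5.4/0.7167 = 7.535 cmH2O·s/L.
C = Vt/(Pplat − PEEP) = 530.36 / (14.6 − 5) = 530.36/9.6 = 55.246 mL/cmH2O.
τ = R × C = 7.535 × 0.05525 L/cmH2O = 0.4163 s.
t = −τ·ln(1 − 0.97) = −0.4163·ln(0.03) = 1.46 s.

1.46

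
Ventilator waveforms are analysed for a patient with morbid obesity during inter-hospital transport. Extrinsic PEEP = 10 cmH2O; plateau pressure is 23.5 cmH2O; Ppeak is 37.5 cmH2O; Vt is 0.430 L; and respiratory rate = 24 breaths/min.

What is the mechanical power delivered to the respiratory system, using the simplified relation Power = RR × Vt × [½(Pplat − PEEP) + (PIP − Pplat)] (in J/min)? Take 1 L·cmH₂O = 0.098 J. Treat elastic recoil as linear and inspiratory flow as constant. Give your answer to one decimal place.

21.0

Per-breath work = Vt × [½(Pplat−PEEP) + (PIP−Pplat)] = 0.430 × [0.5×13.5 + 14.0] = 0.430 × 20.75 = 8.923 L·cmH2O.
Power = 24 × 8.923 = 214.15 L·cmH2O/min.
× 0.098 J/(L·cmH2O) → 20.987 J/min.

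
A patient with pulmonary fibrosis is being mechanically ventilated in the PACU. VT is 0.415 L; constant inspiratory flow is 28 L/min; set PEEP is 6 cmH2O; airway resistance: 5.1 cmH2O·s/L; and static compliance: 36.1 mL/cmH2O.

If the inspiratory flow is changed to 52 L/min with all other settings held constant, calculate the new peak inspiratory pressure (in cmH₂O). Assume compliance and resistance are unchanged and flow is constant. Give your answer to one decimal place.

21.9

Flow: 28 L/min ÷ 60 = 0.4667 L/s.
New flow: 52 L/min ÷ 60 = 0.8667 L/s.
PIP = Vt/C + R·V̇ + PEEP (constant-flow equation of motion).
Only the resistive term changes: ΔPIP = R × ΔV̇ = 5.1 × (0.8667 − 0.4667) = 5.1 × 0.4 = 2.04 cmH2O.
Original PIP = 415/36.1 + 5.1×0.4667 + 6 = 19.876 cmH2O; new PIP = 19.876 + (2.04) = 21.916 cmH2O.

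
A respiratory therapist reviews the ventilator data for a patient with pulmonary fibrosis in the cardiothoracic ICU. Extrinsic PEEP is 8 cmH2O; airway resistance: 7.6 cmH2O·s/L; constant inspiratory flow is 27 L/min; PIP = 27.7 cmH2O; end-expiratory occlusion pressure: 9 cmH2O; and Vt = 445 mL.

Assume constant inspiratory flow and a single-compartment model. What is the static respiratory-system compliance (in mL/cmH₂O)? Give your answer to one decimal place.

29.1

Flow: 27 L/min ÷ 60 = 0.45 L/s.
Total PEEP = 9 cmH2O (set 8 + intrinsic 1); this is the baseline alveolar pressure.
Equation of motion (constant flow): PIP = Vt/C + R·V̇ + PEEP.
Vt/C = PIP − R·V̇ − PEEP = 27.7 − 7.6×0.45 − 9 = 27.7 − 3.42 − 9 = 15.28 cmH2O.
C = Vt / 15.28 = 445 / 15.28 = 29.123 mL/cmH2O.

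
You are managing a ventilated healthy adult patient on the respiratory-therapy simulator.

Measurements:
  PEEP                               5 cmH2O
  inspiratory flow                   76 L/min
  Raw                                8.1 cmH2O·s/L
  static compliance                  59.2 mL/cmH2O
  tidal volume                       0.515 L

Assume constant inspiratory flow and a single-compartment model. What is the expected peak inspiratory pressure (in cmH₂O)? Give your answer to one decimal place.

24.0

Flow: 76 L/min ÷ 60 = 1.2667 L/s.
Equation of motion (constant flow): PIP = Vt/C + R·V̇ + PEEP.
PIP = 515/59.2 + 8.1×1.2667 + 5 = 8.699 + 10.26 + 5 = 23.959 cmH2O.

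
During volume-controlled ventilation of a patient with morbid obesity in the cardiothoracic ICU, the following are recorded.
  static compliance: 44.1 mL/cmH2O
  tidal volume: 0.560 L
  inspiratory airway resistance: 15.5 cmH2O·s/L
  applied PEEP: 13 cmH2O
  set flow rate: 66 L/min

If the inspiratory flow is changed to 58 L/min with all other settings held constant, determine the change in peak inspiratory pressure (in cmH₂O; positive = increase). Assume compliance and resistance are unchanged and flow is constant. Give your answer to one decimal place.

-2.1

Flow: 66 L/min ÷ 60 = 1.1 L/s.
New flow: 58 L/min ÷ 60 = 0.9667 L/s.
PIP = Vt/C + R·V̇ + PEEP (constant-flow equation of motion).
Only the resistive term changes: ΔPIP = R × ΔV̇ = 15.5 × (0.9667 − 1.1) = 15.5 × -0.1333 = -2.066 cmH2O.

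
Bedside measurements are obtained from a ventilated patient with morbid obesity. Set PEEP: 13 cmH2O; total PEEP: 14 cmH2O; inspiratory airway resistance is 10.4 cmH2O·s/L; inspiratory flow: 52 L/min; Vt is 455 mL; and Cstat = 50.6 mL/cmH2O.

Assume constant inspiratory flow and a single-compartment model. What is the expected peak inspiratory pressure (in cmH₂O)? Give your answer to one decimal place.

Flow: 52 L/min ÷ 60 = 0.8667 L/s.
Total PEEP = 14 cmH2O (set 13 + intrinsic 1); this is the baseline alveolar pressure.
Equation of motion (constant flow): PIP = Vt/C + R·V̇ + PEEP.
PIP = 455/50.6 + 10.4×0.8667 + 14 = 8.992 + 9.014 + 14 = 32.006 cmH2O.

32.0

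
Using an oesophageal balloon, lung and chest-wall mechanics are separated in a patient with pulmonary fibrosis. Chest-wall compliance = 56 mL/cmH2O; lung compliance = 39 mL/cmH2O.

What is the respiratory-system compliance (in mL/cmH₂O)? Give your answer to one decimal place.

Lung and chest wall are elastances in series: 1/Crs = 1/CL + 1/Ccw.
1/Crs = 1/39 + 1/56 = 0.0435.
Crs = 22.989 mL/cmH2O.

23.0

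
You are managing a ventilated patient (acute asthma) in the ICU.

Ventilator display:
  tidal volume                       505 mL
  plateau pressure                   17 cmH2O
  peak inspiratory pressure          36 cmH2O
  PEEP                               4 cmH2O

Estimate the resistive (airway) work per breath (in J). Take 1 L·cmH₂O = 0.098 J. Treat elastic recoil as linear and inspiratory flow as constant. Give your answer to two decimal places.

0.94

With constant inspiratory flow the resistive pressure is constant at PIP − Pplat = 36 − 17 = 19.0 cmH2O, so resistive work = 19.0 × 0.505 = 9.595 L·cmH2O.
× 0.098 J/(L·cmH2O) → 0.9403 J.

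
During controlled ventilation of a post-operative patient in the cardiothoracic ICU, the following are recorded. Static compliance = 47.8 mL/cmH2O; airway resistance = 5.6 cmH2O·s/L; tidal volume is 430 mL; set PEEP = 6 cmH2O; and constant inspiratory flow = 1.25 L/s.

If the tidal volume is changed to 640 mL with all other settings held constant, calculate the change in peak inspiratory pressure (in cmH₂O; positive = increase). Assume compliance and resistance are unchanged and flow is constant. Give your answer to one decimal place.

4.4

PIP = Vt/C + R·V̇ + PEEP (constant-flow equation of motion).
Only the elastic term changes: ΔPIP = ΔVt / C = (640 − 430) / 47.8 = 4.393 cmH2O.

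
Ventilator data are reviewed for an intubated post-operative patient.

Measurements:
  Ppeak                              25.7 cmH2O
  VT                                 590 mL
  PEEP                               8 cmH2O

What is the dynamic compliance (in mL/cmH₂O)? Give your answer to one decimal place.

Dynamic compliance = Vt / (PIP − PEEP) = 590 / (25.7 − 8) = 590 / 17.7 = 33.333 mL/cmH2O.

33.3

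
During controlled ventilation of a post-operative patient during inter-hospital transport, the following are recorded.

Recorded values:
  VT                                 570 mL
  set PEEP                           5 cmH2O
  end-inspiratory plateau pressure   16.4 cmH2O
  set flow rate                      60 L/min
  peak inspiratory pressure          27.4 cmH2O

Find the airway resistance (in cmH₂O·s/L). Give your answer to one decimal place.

11.0

Flow: 60 L/min ÷ 60 = 1 L/s.
Raw = (PIP − Pplat) / flow = (27.4 − 16.4) / 1 = 11.0 / 1 = 11.0 cmH2O·s/L.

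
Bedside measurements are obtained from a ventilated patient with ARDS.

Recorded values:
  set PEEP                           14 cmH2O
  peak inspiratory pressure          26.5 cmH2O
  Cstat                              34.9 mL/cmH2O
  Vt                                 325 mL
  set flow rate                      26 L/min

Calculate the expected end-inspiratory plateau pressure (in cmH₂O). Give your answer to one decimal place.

23.3

Pplat = PEEP + Vt / Cstat = 14 + 325 / 34.9 = 14 + 9.312 = 23.312 cmH2O.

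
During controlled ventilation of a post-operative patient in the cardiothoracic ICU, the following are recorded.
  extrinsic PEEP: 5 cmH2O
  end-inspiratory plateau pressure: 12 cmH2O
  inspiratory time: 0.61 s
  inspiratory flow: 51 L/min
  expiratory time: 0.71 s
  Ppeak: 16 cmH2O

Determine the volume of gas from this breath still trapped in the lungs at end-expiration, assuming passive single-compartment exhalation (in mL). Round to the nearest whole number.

Flow: 51 L/min ÷ 60 = 0.85 L/s.
Vt = flow × Ti = 0.85 L/s × 0.61 s × 1000 mL/L = 518.5 mL.
R = (PIP − Pplat)/V̇ = (16 − 12) / 0.85 = 4.0/0.85 = 4.706 cmH2O·s/L.
C = Vt/(Pplat − PEEP) = 518.5 / (12 − 5) = 518.5/7.0 = 74.071 mL/cmH2O.
τ = R × C = 4.706 × 0.07407 L/cmH2O = 0.3486 s.
Fraction remaining = e^(−Te/τ) = e^(−0.71/0.3486) = 0.1305.
Trapped volume = 518.5 × 0.1305 = 67.664 mL.

68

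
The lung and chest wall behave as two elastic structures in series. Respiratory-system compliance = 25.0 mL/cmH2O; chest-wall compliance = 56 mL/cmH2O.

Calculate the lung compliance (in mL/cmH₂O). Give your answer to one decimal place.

45.2

1/CL = 1/Crs − 1/Ccw.
1/CL = 1/25.0 − 1/56 = 0.02214.
CL = 45.167 mL/cmH2O.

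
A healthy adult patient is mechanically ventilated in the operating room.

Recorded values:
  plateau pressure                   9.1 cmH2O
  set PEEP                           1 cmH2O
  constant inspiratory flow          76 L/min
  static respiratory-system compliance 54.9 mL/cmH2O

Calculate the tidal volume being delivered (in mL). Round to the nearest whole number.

445

Vt = Cstat × (Pplat − PEEP) = 54.9 × (9.1 − 1) = 54.9 × 8.1 = 444.69 mL.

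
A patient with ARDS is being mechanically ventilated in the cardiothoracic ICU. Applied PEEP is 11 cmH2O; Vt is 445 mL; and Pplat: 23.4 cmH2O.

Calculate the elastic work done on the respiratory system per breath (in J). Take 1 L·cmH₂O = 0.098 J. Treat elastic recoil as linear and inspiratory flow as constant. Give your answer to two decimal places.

Elastic work ≈ ½ × (Pplat − PEEP) × Vt = 0.5 × (23.4 − 11) × 0.445 L = 0.5 × 12.4 × 0.445 = 2.759 L·cmH2O.
× 0.098 J/(L·cmH2O) → 0.2704 J.

0.27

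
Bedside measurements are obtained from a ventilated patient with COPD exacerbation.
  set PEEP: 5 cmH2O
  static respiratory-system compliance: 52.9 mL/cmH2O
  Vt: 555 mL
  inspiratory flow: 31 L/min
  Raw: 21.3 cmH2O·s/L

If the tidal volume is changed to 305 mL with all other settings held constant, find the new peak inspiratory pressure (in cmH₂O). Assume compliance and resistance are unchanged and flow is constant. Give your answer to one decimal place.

21.8

Flow: 31 L/min ÷ 60 = 0.5167 L/s.
PIP = Vt/C + R·V̇ + PEEP (constant-flow equation of motion).
Only the elastic term changes: ΔPIP = ΔVt / C = (305 − 555) / 52.9 = -4.726 cmH2O.
Original PIP = 555/52.9 + 21.3×0.5167 + 5 = 26.497 cmH2O; new PIP = 26.497 + (-4.726) = 21.771 cmH2O.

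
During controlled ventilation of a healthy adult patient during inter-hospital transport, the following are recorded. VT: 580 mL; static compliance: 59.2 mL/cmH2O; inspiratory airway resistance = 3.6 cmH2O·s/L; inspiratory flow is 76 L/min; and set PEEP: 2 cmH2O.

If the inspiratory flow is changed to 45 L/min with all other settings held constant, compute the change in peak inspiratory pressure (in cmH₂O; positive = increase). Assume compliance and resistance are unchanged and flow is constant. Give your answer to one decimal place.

-1.9

Flow: 76 L/min ÷ 60 = 1.2667 L/s.
New flow: 45 L/min ÷ 60 = 0.75 L/s.
PIP = Vt/C + R·V̇ + PEEP (constant-flow equation of motion).
Only the resistive term changes: ΔPIP = R × ΔV̇ = 3.6 × (0.75 − 1.2667) = 3.6 × -0.5167 = -1.86 cmH2O.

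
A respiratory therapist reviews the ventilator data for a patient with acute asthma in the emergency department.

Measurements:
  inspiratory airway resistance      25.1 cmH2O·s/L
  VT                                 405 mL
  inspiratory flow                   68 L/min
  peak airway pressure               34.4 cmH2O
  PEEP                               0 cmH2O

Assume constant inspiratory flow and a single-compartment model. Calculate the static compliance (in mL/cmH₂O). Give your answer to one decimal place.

68.0

Flow: 68 L/min ÷ 60 = 1.1333 L/s.
Equation of motion (constant flow): PIP = Vt/C + R·V̇ + PEEP.
Vt/C = PIP − R·V̇ − PEEP = 34.4 − 25.1×1.1333 − 0 = 34.4 − 28.446 − 0 = 5.954 cmH2O.
C = Vt / 5.954 = 405 / 5.954 = 68.021 mL/cmH2O.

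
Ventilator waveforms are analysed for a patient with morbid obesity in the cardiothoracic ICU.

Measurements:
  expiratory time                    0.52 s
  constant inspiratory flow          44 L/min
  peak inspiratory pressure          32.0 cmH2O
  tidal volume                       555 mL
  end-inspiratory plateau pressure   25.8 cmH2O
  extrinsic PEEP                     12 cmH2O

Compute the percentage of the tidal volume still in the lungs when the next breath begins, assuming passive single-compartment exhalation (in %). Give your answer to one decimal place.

21.7

Flow: 44 L/min ÷ 60 = 0.7333 L/s.
R = (PIP − Pplat)/V̇ = (32.0 − 25.8) / 0.7333 = 6.2/0.7333 = 8.455 cmH2O·s/L.
C = Vt/(Pplat − PEEP) = 555.0 / (25.8 − 12) = 555.0/13.8 = 40.217 mL/cmH2O.
τ = R × C = 8.455 × 0.04022 L/cmH2O = 0.3401 s.
Fraction remaining at end-expiration = e^(−Te/τ) = e^(−0.52/0.3401) = 0.2168 → 21.68%.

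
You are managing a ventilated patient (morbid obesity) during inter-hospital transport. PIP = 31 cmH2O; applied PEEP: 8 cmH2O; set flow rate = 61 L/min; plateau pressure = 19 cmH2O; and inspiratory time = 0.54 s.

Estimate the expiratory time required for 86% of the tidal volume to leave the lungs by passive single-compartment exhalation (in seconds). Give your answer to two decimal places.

1.16

Flow: 61 L/min ÷ 60 = 1.0167 L/s.
Vt = flow × Ti = 1.0167 L/s × 0.54 s × 1000 mL/L = 549.02 mL.
R = (PIP − Pplat)/V̇ = (31 − 19) / 1.0167 = 12.0/1.0167 = 11.803 cmH2O·s/L.
C = Vt/(Pplat − PEEP) = 549.02 / (19 − 8) = 549.02/11.0 = 49.911 mL/cmH2O.
τ = R × C = 11.803 × 0.04991 L/cmH2O = 0.5891 s.
t = −τ·ln(1 − 0.86) = −0.5891·ln(0.14) = 1.158 s.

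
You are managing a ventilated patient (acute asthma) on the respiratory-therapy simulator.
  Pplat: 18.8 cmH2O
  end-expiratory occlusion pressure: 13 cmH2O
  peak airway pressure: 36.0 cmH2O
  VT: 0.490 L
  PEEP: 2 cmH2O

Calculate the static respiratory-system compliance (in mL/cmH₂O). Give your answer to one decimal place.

84.5

End-expiratory occlusion gives total PEEP = 13 cmH2O (intrinsic PEEP = 13 − 2 = 11). Use total PEEP for the elastic gradient.
Cstat = Vt / (Pplat − PEEPtotal) = 490 / (18.8 − 13) = 490 / 5.8 = 84.483 mL/cmH2O.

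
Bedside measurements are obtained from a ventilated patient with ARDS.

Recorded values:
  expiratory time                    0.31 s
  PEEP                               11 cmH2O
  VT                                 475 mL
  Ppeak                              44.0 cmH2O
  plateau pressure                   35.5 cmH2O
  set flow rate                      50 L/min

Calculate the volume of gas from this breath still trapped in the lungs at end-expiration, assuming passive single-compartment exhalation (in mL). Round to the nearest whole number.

Flow: 50 L/min ÷ 60 = 0.8333 L/s.
R = (PIP − Pplat)/V̇ = (44.0 − 35.5) / 0.8333 = 8.5/0.8333 = 10.2 cmH2O·s/L.
C = Vt/(Pplat − PEEP) = 475.0 / (35.5 − 11) = 475.0/24.5 = 19.388 mL/cmH2O.
τ = R × C = 10.2 × 0.01939 L/cmH2O = 0.1978 s.
Fraction remaining = e^(−Te/τ) = e^(−0.31/0.1978) = 0.2086.
Trapped volume = 475.0 × 0.2086 = 99.085 mL.

99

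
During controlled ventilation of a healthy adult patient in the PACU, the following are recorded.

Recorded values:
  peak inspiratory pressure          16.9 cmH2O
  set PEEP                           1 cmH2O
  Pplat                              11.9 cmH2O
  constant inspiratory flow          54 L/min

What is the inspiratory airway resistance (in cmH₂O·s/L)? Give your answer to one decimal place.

Flow: 54 L/min ÷ 60 = 0.9 L/s.
Raw = (PIP − Pplat) / flow = (16.9 − 11.9) / 0.9 = 5.0 / 0.9 = 5.556 cmH2O·s/L.

5.6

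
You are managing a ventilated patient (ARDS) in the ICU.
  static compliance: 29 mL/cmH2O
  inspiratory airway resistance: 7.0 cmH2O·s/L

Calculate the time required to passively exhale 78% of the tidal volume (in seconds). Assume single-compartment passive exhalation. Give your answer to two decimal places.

τ = R × C = 7.0 × 29 mL/cmH2O = 7.0 × 0.029 L/cmH2O = 0.203 s.
Exhaled fraction f = 1 − e^(−t/τ) → t = −τ·ln(1 − f) = −0.203·ln(0.22) = 0.3074 s.

0.31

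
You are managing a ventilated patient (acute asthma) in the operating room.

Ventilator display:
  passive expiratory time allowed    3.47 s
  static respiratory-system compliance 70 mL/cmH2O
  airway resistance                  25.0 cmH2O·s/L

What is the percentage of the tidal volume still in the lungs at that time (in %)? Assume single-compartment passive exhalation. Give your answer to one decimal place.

τ = R × C = 25.0 × 70 mL/cmH2O = 25.0 × 0.070 L/cmH2O = 1.75 s.
Passive exhalation: V(t)/V₀ = e^(−t/τ) = e^(−3.47/1.75) = 0.1377.
Fraction remaining = 0.1377 → 13.77%.

13.8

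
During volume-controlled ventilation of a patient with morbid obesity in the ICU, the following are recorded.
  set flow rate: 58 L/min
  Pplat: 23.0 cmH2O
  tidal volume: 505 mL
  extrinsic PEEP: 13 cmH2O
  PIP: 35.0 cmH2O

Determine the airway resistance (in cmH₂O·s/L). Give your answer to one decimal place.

12.4

Flow: 58 L/min ÷ 60 = 0.9667 L/s.
Raw = (PIP − Pplat) / flow = (35.0 − 23.0) / 0.9667 = 12.0 / 0.9667 = 12.413 cmH2O·s/L.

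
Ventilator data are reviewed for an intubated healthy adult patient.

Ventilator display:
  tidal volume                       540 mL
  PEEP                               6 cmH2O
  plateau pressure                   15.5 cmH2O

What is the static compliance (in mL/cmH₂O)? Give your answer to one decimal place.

Cstat = Vt / (Pplat − PEEP) = 540 / (15.5 − 6) = 540 / 9.5 = 56.842 mL/cmH2O.

56.8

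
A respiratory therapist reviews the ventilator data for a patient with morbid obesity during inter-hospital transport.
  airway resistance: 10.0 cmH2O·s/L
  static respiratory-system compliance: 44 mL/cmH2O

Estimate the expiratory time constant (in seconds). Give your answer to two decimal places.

τ = R × C = 10.0 × 44 mL/cmH2O = 10.0 × 0.044 L/cmH2O = 0.44 s.

0.44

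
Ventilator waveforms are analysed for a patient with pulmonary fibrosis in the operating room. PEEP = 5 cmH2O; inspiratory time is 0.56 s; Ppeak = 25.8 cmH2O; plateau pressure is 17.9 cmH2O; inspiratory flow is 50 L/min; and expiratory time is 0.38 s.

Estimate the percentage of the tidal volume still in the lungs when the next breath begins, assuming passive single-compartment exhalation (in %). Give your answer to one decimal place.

Flow: 50 L/min ÷ 60 = 0.8333 L/s.
Vt = flow × Ti = 0.8333 L/s × 0.56 s × 1000 mL/L = 466.65 mL.
R = (PIP − Pplat)/V̇ = (25.8 − 17.9) / 0.8333 = 7.9/0.8333 = 9.48 cmH2O·s/L.
C = Vt/(Pplat − PEEP) = 466.65 / (17.9 − 5) = 466.65/12.9 = 36.174 mL/cmH2O.
τ = R × C = 9.48 × 0.03617 L/cmH2O = 0.3429 s.
Fraction remaining at end-expiration = e^(−Te/τ) = e^(−0.38/0.3429) = 0.3302 → 33.02%.

33.0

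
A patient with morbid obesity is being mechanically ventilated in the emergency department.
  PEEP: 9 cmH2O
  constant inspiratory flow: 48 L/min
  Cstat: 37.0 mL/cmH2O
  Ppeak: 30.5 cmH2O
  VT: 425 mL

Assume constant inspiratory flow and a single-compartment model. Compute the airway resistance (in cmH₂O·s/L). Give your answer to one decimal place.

12.5

Flow: 48 L/min ÷ 60 = 0.8 L/s.
Equation of motion (constant flow): PIP = Vt/C + R·V̇ + PEEP.
R·V̇ = PIP − Vt/C − PEEP = 30.5 − 425/37.0 − 9 = 30.5 − 11.486 − 9 = 10.014 cmH2O.
R = 10.014 / 0.8 = 12.518 cmH2O·s/L.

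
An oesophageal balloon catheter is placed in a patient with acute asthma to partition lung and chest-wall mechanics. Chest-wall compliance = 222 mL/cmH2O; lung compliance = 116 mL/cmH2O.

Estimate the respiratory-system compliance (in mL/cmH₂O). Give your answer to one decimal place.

Lung and chest wall are elastances in series: 1/Crs = 1/CL + 1/Ccw.
1/Crs = 1/116 + 1/222 = 0.01313.
Crs = 76.161 mL/cmH2O.

76.2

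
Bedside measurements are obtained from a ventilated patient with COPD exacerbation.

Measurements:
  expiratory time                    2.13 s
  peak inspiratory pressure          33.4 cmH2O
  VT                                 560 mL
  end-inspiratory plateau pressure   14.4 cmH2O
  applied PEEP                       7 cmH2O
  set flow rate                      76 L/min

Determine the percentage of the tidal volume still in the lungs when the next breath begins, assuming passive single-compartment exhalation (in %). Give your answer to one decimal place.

15.3

Flow: 76 L/min ÷ 60 = 1.2667 L/s.
R = (PIP − Pplat)/V̇ = (33.4 − 14.4) / 1.2667 = 19.0/1.2667 = 15.0 cmH2O·s/L.
C = Vt/(Pplat − PEEP) = 560.0 / (14.4 − 7) = 560.0/7.4 = 75.676 mL/cmH2O.
τ = R × C = 15.0 × 0.07568 L/cmH2O = 1.135 s.
Fraction remaining at end-expiration = e^(−Te/τ) = e^(−2.13/1.135) = 0.1531 → 15.31%.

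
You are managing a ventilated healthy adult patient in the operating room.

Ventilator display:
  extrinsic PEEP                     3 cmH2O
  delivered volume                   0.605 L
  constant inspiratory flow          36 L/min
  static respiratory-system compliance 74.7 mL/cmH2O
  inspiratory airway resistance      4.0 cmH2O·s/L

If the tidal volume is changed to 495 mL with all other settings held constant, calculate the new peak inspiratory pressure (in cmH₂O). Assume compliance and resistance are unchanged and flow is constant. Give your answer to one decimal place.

Flow: 36 L/min ÷ 60 = 0.6 L/s.
PIP = Vt/C + R·V̇ + PEEP (constant-flow equation of motion).
Only the elastic term changes: ΔPIP = ΔVt / C = (495 − 605) / 74.7 = -1.473 cmH2O.
Original PIP = 605/74.7 + 4.0×0.6 + 3 = 13.499 cmH2O; new PIP = 13.499 + (-1.473) = 12.026 cmH2O.

12.0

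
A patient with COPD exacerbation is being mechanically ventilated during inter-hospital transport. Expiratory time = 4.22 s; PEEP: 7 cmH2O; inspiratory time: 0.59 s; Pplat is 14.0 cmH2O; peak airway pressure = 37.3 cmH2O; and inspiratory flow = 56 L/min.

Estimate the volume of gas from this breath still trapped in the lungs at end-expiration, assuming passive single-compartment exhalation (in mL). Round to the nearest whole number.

64

Flow: 56 L/min ÷ 60 = 0.9333 L/s.
Vt = flow × Ti = 0.9333 L/s × 0.59 s × 1000 mL/L = 550.65 mL.
R = (PIP − Pplat)/V̇ = (37.3 − 14.0) / 0.9333 = 23.3/0.9333 = 24.965 cmH2O·s/L.
C = Vt/(Pplat − PEEP) = 550.65 / (14.0 − 7) = 550.65/7.0 = 78.664 mL/cmH2O.
τ = R × C = 24.965 × 0.07866 L/cmH2O = 1.964 s.
Fraction remaining = e^(−Te/τ) = e^(−4.22/1.964) = 0.1166.
Trapped volume = 550.65 × 0.1166 = 64.206 mL.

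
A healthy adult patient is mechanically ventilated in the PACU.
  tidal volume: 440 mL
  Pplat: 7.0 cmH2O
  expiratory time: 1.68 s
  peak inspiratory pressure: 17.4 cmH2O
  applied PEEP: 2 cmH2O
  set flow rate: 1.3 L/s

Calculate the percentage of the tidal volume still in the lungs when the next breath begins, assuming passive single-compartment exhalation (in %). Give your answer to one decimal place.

R = (PIP − Pplat)/V̇ = (17.4 − 7.0) / 1.3 = 10.4/1.3 = 8.0 cmH2O·s/L.
C = Vt/(Pplat − PEEP) = 440.0 / (7.0 − 2) = 440.0/5.0 = 88.0 mL/cmH2O.
τ = R × C = 8.0 × 0.088 L/cmH2O = 0.704 s.
Fraction remaining at end-expiration = e^(−Te/τ) = e^(−1.68/0.704) = 0.09196 → 9.196%.

9.2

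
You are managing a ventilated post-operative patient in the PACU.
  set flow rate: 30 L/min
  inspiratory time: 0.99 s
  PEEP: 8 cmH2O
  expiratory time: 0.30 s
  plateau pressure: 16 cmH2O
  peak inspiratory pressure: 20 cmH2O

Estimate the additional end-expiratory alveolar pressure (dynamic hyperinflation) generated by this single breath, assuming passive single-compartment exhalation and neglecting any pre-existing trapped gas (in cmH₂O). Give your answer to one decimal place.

Flow: 30 L/min ÷ 60 = 0.5 L/s.
Vt = flow × Ti = 0.5 L/s × 0.99 s × 1000 mL/L = 495.0 mL.
R = (PIP − Pplat)/V̇ = (20 − 16) / 0.5 = 4.0/0.5 = 8.0 cmH2O·s/L.
C = Vt/(Pplat − PEEP) = 495.0 / (16 − 8) = 495.0/8.0 = 61.875 mL/cmH2O.
τ = R × C = 8.0 × 0.06188 L/cmH2O = 0.495 s.
Fraction remaining = e^(−Te/τ) = e^(−0.30/0.495) = 0.5455; trapped volume = 495.0 × 0.5455 = 270.02 mL.
Additional alveolar pressure from trapping ≈ V_trapped / C = 270.02 / 61.875 = 4.364 cmH2O.

4.4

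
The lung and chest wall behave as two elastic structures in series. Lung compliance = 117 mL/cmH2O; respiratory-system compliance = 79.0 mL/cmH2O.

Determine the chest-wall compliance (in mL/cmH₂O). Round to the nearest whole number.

1/Ccw = 1/Crs − 1/CL.
1/Ccw = 1/79.0 − 1/117 = 0.004111.
Ccw = 243.25 mL/cmH2O.

243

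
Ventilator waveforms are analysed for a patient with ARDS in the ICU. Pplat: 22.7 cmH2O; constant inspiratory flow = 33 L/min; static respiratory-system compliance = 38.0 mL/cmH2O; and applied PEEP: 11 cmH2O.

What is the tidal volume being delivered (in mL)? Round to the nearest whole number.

Vt = Cstat × (Pplat − PEEP) = 38.0 × (22.7 − 11) = 38.0 × 11.7 = 444.6 mL.

445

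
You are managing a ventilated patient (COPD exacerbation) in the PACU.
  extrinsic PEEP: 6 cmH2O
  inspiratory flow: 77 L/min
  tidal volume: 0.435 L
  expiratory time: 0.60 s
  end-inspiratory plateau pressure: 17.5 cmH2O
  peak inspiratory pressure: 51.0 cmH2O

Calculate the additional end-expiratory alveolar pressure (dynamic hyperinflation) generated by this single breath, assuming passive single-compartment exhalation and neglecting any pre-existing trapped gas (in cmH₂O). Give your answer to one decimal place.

6.3

Flow: 77 L/min ÷ 60 = 1.2833 L/s.
R = (PIP − Pplat)/V̇ = (51.0 − 17.5) / 1.2833 = 33.5/1.2833 = 26.105 cmH2O·s/L.
C = Vt/(Pplat − PEEP) = 435.0 / (17.5 − 6) = 435.0/11.5 = 37.826 mL/cmH2O.
τ = R × C = 26.105 × 0.03783 L/cmH2O = 0.9876 s.
Fraction remaining = e^(−Te/τ) = e^(−0.60/0.9876) = 0.5447; trapped volume = 435.0 × 0.5447 = 236.94 mL.
Additional alveolar pressure from trapping ≈ V_trapped / C = 236.94 / 37.826 = 6.264 cmH2O.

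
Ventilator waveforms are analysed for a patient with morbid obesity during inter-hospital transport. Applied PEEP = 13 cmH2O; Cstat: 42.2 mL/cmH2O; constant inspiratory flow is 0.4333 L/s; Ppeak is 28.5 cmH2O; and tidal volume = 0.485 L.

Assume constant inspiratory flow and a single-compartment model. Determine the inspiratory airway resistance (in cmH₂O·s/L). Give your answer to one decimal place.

Equation of motion (constant flow): PIP = Vt/C + R·V̇ + PEEP.
R·V̇ = PIP − Vt/C − PEEP = 28.5 − 485/42.2 − 13 = 28.5 − 11.493 − 13 = 4.007 cmH2O.
R = 4.007 / 0.4333 = 9.248 cmH2O·s/L.

9.2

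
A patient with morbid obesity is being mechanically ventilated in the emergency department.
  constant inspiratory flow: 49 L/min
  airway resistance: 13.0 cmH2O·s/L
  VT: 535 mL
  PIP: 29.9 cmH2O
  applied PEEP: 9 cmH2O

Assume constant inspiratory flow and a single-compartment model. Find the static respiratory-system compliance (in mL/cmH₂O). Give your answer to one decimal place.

52.0

Flow: 49 L/min ÷ 60 = 0.8167 L/s.
Equation of motion (constant flow): PIP = Vt/C + R·V̇ + PEEP.
Vt/C = PIP − R·V̇ − PEEP = 29.9 − 13.0×0.8167 − 9 = 29.9 − 10.617 − 9 = 10.283 cmH2O.
C = Vt / 10.283 = 535 / 10.283 = 52.028 mL/cmH2O.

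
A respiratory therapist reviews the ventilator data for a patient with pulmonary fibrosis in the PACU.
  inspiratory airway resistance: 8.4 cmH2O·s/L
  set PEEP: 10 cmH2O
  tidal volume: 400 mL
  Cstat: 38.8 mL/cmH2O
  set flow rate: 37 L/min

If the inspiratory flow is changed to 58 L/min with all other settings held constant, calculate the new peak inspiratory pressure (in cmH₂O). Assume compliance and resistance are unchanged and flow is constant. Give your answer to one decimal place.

Flow: 37 L/min ÷ 60 = 0.6167 L/s.
New flow: 58 L/min ÷ 60 = 0.9667 L/s.
PIP = Vt/C + R·V̇ + PEEP (constant-flow equation of motion).
Only the resistive term changes: ΔPIP = R × ΔV̇ = 8.4 × (0.9667 − 0.6167) = 8.4 × 0.35 = 2.94 cmH2O.
Original PIP = 400/38.8 + 8.4×0.6167 + 10 = 25.49 cmH2O; new PIP = 25.49 + (2.94) = 28.43 cmH2O.

28.4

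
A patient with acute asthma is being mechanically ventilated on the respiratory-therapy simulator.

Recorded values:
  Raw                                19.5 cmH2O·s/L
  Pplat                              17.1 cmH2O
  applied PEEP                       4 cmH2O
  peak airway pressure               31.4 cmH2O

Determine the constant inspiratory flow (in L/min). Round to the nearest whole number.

flow = (PIP − Pplat) / Raw = (31.4 − 17.1) / 19.5 = 0.7333 L/s × 60 = 43.998 L/min.

44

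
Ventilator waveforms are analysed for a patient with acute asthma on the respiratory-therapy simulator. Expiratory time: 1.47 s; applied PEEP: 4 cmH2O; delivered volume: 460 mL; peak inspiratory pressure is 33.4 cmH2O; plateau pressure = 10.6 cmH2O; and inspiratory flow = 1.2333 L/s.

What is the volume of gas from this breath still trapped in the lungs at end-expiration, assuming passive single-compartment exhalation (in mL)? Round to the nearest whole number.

R = (PIP − Pplat)/V̇ = (33.4 − 10.6) / 1.2333 = 22.8/1.2333 = 18.487 cmH2O·s/L.
C = Vt/(Pplat − PEEP) = 460.0 / (10.6 − 4) = 460.0/6.6 = 69.697 mL/cmH2O.
τ = R × C = 18.487 × 0.0697 L/cmH2O = 1.289 s.
Fraction remaining = e^(−Te/τ) = e^(−1.47/1.289) = 0.3197.
Trapped volume = 460.0 × 0.3197 = 147.06 mL.

147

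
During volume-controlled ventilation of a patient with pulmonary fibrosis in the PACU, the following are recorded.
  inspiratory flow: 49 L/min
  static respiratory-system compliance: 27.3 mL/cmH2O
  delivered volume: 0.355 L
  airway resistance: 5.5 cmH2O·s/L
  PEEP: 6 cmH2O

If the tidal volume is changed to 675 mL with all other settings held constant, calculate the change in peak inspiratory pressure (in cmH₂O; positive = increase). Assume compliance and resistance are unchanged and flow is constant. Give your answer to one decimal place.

PIP = Vt/C + R·V̇ + PEEP (constant-flow equation of motion).
Only the elastic term changes: ΔPIP = ΔVt / C = (675 − 355) / 27.3 = 11.722 cmH2O.

11.7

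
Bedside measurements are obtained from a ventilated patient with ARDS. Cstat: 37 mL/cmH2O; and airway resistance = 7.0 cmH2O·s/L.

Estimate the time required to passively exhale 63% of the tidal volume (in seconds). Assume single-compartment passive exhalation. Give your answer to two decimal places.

0.26

τ = R × C = 7.0 × 37 mL/cmH2O = 7.0 × 0.037 L/cmH2O = 0.259 s.
Exhaled fraction f = 1 − e^(−t/τ) → t = −τ·ln(1 − f) = −0.259·ln(0.37) = 0.2575 s.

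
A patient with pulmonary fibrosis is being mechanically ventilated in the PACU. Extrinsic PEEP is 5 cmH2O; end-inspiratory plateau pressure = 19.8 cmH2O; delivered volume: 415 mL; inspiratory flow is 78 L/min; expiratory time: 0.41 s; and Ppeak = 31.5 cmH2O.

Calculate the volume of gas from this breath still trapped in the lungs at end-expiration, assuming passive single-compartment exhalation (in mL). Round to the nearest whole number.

Flow: 78 L/min ÷ 60 = 1.3 L/s.
R = (PIP − Pplat)/V̇ = (31.5 − 19.8) / 1.3 = 11.7/1.3 = 9.0 cmH2O·s/L.
C = Vt/(Pplat − PEEP) = 415.0 / (19.8 − 5) = 415.0/14.8 = 28.041 mL/cmH2O.
τ = R × C = 9.0 × 0.02804 L/cmH2O = 0.2524 s.
Fraction remaining = e^(−Te/τ) = e^(−0.41/0.2524) = 0.197.
Trapped volume = 415.0 × 0.197 = 81.755 mL.

82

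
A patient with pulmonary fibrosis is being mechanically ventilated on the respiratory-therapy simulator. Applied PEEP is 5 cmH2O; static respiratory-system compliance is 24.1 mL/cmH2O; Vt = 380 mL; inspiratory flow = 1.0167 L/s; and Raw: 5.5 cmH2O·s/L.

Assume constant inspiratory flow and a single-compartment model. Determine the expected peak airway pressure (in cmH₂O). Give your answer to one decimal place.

26.4

Equation of motion (constant flow): PIP = Vt/C + R·V̇ + PEEP.
PIP = 380/24.1 + 5.5×1.0167 + 5 = 15.768 + 5.592 + 5 = 26.36 cmH2O.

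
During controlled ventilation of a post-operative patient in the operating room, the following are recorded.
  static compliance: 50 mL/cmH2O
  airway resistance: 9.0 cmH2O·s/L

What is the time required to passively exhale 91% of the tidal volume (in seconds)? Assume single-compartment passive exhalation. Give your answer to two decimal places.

1.08

τ = R × C = 9.0 × 50 mL/cmH2O = 9.0 × 0.050 L/cmH2O = 0.45 s.
Exhaled fraction f = 1 − e^(−t/τ) → t = −τ·ln(1 − f) = −0.45·ln(0.09) = 1.084 s.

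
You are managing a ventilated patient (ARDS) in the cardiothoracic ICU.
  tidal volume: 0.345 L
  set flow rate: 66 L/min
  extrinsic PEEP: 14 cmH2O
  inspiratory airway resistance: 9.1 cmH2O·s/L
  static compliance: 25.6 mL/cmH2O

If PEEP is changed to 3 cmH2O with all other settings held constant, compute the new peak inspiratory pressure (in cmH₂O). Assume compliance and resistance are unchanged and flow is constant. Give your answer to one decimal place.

Flow: 66 L/min ÷ 60 = 1.1 L/s.
PIP = Vt/C + R·V̇ + PEEP (constant-flow equation of motion).
Only the baseline term changes: ΔPIP = ΔPEEP = 3 − 14 = -11.0 cmH2O.
Original PIP = 345/25.6 + 9.1×1.1 + 14 = 37.487 cmH2O; new PIP = 37.487 + (-11.0) = 26.487 cmH2O.

26.5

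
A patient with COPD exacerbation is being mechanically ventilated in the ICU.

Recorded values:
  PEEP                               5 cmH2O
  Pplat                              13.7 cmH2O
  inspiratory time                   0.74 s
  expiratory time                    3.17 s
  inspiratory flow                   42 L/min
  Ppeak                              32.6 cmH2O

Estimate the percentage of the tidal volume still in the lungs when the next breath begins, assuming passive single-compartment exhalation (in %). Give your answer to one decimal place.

Flow: 42 L/min ÷ 60 = 0.7 L/s.
Vt = flow × Ti = 0.7 L/s × 0.74 s × 1000 mL/L = 518.0 mL.
R = (PIP − Pplat)/V̇ = (32.6 − 13.7) / 0.7 = 18.9/0.7 = 27.0 cmH2O·s/L.
C = Vt/(Pplat − PEEP) = 518.0 / (13.7 − 5) = 518.0/8.7 = 59.54 mL/cmH2O.
τ = R × C = 27.0 × 0.05954 L/cmH2O = 1.608 s.
Fraction remaining at end-expiration = e^(−Te/τ) = e^(−3.17/1.608) = 0.1393 → 13.93%.

13.9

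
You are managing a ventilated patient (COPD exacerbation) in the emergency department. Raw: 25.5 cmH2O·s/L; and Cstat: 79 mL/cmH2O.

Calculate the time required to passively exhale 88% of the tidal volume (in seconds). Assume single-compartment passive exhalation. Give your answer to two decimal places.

4.27

τ = R × C = 25.5 × 79 mL/cmH2O = 25.5 × 0.079 L/cmH2O = 2.015 s.
Exhaled fraction f = 1 − e^(−t/τ) → t = −τ·ln(1 − f) = −2.015·ln(0.12) = 4.272 s.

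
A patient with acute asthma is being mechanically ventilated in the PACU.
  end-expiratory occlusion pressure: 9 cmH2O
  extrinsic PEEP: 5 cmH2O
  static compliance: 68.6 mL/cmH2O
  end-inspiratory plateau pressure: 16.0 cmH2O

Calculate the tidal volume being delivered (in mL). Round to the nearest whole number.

End-expiratory occlusion gives total PEEP = 9 cmH2O (intrinsic PEEP = 9 − 5 = 4). Use total PEEP for the elastic gradient.
Vt = Cstat × (Pplat − PEEPtotal) = 68.6 × (16.0 − 9) = 68.6 × 7.0 = 480.2 mL.

480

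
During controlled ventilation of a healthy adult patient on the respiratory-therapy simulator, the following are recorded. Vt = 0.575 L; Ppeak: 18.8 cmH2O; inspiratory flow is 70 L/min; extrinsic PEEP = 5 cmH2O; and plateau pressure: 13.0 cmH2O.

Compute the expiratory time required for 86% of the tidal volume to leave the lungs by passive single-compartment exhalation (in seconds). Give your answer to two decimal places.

Flow: 70 L/min ÷ 60 = 1.1667 L/s.
R = (PIP − Pplat)/V̇ = (18.8 − 13.0) / 1.1667 = 5.8/1.1667 = 4.971 cmH2O·s/L.
C = Vt/(Pplat − PEEP) = 575.0 / (13.0 − 5) = 575.0/8.0 = 71.875 mL/cmH2O.
τ = R × C = 4.971 × 0.07188 L/cmH2O = 0.3573 s.
t = −τ·ln(1 − 0.86) = −0.3573·ln(0.14) = 0.7025 s.

0.70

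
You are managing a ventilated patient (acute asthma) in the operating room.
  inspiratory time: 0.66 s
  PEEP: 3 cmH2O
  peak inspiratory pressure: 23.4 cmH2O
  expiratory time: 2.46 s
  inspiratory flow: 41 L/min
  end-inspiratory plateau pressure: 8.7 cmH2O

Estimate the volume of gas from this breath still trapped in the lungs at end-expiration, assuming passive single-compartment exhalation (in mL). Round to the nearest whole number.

Flow: 41 L/min ÷ 60 = 0.6833 L/s.
Vt = flow × Ti = 0.6833 L/s × 0.66 s × 1000 mL/L = 450.98 mL.
R = (PIP − Pplat)/V̇ = (23.4 − 8.7) / 0.6833 = 14.7/0.6833 = 21.513 cmH2O·s/L.
C = Vt/(Pplat − PEEP) = 450.98 / (8.7 − 3) = 450.98/5.7 = 79.119 mL/cmH2O.
τ = R × C = 21.513 × 0.07912 L/cmH2O = 1.702 s.
Fraction remaining = e^(−Te/τ) = e^(−2.46/1.702) = 0.2357.
Trapped volume = 450.98 × 0.2357 = 106.3 mL.

106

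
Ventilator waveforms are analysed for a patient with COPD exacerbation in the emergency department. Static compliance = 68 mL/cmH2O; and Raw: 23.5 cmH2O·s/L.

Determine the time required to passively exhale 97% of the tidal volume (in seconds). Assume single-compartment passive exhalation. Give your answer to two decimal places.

5.60

τ = R × C = 23.5 × 68 mL/cmH2O = 23.5 × 0.068 L/cmH2O = 1.598 s.
Exhaled fraction f = 1 − e^(−t/τ) → t = −τ·ln(1 − f) = −1.598·ln(0.03) = 5.603 s.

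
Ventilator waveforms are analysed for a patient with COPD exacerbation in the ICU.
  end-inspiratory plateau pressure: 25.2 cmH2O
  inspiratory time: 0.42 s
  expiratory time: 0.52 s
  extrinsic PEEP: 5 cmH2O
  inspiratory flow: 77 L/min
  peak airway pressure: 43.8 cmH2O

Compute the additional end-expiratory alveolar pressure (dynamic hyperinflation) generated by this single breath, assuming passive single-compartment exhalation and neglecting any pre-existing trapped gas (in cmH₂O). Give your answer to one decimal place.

5.3

Flow: 77 L/min ÷ 60 = 1.2833 L/s.
Vt = flow × Ti = 1.2833 L/s × 0.42 s × 1000 mL/L = 538.99 mL.
R = (PIP − Pplat)/V̇ = (43.8 − 25.2) / 1.2833 = 18.6/1.2833 = 14.494 cmH2O·s/L.
C = Vt/(Pplat − PEEP) = 538.99 / (25.2 − 5) = 538.99/20.2 = 26.683 mL/cmH2O.
τ = R × C = 14.494 × 0.02668 L/cmH2O = 0.3867 s.
Fraction remaining = e^(−Te/τ) = e^(−0.52/0.3867) = 0.2606; trapped volume = 538.99 × 0.2606 = 140.46 mL.
Additional alveolar pressure from trapping ≈ V_trapped / C = 140.46 / 26.683 = 5.264 cmH2O.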